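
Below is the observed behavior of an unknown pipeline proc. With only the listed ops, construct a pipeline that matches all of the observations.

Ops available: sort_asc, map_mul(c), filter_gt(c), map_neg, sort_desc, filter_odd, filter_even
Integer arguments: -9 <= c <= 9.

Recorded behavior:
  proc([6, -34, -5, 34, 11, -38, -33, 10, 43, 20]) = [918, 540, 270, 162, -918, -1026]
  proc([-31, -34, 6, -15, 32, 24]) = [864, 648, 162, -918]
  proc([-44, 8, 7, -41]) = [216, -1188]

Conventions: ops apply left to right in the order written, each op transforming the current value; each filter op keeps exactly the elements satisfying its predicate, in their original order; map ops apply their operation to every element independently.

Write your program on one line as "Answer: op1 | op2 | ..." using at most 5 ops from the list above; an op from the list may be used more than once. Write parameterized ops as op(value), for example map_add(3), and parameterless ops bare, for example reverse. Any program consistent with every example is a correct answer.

map_mul(-9) | map_mul(3) | filter_even | sort_asc | map_neg

Check, running the answer program on each example:
  [6, -34, -5, 34, 11, -38, -33, 10, 43, 20] -> [-54, 306, 45, -306, -99, 342, 297, -90, -387, -180] -> [-162, 918, 135, -918, -297, 1026, 891, -270, -1161, -540] -> [-162, 918, -918, 1026, -270, -540] -> [-918, -540, -270, -162, 918, 1026] -> [918, 540, 270, 162, -918, -1026]
  [-31, -34, 6, -15, 32, 24] -> [279, 306, -54, 135, -288, -216] -> [837, 918, -162, 405, -864, -648] -> [918, -162, -864, -648] -> [-864, -648, -162, 918] -> [864, 648, 162, -918]
  [-44, 8, 7, -41] -> [396, -72, -63, 369] -> [1188, -216, -189, 1107] -> [1188, -216] -> [-216, 1188] -> [216, -1188]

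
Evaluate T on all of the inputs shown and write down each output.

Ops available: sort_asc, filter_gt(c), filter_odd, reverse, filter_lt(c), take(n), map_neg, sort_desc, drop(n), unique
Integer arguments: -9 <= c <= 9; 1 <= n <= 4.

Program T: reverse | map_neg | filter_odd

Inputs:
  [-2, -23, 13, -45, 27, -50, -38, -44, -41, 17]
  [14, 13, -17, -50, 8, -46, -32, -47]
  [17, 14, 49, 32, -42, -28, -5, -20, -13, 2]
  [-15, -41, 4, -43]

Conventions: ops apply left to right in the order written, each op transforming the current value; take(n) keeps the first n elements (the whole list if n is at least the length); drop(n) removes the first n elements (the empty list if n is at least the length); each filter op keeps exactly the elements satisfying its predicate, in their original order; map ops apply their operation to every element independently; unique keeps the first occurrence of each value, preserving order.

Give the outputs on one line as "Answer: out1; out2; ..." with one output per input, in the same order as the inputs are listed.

Execution, op by op:
  [-2, -23, 13, -45, 27, -50, -38, -44, -41, 17] -> [17, -41, -44, -38, -50, 27, -45, 13, -23, -2] -> [-17, 41, 44, 38, 50, -27, 45, -13, 23, 2] -> [-17, 41, -27, 45, -13, 23]
  [14, 13, -17, -50, 8, -46, -32, -47] -> [-47, -32, -46, 8, -50, -17, 13, 14] -> [47, 32, 46, -8, 50, 17, -13, -14] -> [47, 17, -13]
  [17, 14, 49, 32, -42, -28, -5, -20, -13, 2] -> [2, -13, -20, -5, -28, -42, 32, 49, 14, 17] -> [-2, 13, 20, 5, 28, 42, -32, -49, -14, -17] -> [13, 5, -49, -17]
  [-15, -41, 4, -43] -> [-43, 4, -41, -15] -> [43, -4, 41, 15] -> [43, 41, 15]

[-17, 41, -27, 45, -13, 23]; [47, 17, -13]; [13, 5, -49, -17]; [43, 41, 15]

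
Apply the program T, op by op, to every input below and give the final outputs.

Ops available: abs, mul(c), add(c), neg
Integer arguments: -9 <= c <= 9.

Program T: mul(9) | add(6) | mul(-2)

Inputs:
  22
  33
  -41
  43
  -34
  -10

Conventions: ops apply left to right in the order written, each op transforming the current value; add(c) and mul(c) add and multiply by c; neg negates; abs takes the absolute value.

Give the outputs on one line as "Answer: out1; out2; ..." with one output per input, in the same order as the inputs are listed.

-408; -606; 726; -786; 600; 168

Execution, op by op:
  22 -> 198 -> 204 -> -408
  33 -> 297 -> 303 -> -606
  -41 -> -369 -> -363 -> 726
  43 -> 387 -> 393 -> -786
  -34 -> -306 -> -300 -> 600
  -10 -> -90 -> -84 -> 168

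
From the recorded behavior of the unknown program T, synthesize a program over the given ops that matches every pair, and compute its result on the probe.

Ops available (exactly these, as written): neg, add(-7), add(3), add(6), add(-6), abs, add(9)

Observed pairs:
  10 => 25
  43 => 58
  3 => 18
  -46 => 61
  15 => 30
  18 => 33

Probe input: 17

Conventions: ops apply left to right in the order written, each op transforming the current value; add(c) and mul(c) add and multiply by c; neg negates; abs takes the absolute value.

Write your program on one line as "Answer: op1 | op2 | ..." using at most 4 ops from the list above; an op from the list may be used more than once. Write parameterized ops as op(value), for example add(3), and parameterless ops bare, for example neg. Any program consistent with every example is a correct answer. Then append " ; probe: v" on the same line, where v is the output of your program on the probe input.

abs | add(6) | add(9) ; probe: 32

Check, running the answer program on each example:
  10 -> 10 -> 16 -> 25
  43 -> 43 -> 49 -> 58
  3 -> 3 -> 9 -> 18
  -46 -> 46 -> 52 -> 61
  15 -> 15 -> 21 -> 30
  18 -> 18 -> 24 -> 33
  probe: 17 -> 17 -> 23 -> 32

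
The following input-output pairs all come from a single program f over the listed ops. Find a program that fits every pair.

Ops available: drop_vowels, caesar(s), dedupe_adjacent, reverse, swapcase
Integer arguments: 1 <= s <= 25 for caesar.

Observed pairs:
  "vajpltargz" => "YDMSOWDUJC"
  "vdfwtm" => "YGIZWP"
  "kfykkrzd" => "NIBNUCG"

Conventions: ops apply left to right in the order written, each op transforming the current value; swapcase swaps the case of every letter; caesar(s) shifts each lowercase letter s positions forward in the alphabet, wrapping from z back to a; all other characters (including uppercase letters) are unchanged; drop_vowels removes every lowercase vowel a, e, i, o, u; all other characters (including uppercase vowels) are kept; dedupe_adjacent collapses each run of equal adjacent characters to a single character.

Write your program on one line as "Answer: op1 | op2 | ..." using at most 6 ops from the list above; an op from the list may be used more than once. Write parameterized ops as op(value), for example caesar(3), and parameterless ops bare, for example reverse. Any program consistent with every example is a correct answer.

reverse | caesar(3) | swapcase | dedupe_adjacent | reverse

Check, running the answer program on each example:
  "vajpltargz" -> "zgratlpjav" -> "cjudwosmdy" -> "CJUDWOSMDY" -> "CJUDWOSMDY" -> "YDMSOWDUJC"
  "vdfwtm" -> "mtwfdv" -> "pwzigy" -> "PWZIGY" -> "PWZIGY" -> "YGIZWP"
  "kfykkrzd" -> "dzrkkyfk" -> "gcunnbin" -> "GCUNNBIN" -> "GCUNBIN" -> "NIBNUCG"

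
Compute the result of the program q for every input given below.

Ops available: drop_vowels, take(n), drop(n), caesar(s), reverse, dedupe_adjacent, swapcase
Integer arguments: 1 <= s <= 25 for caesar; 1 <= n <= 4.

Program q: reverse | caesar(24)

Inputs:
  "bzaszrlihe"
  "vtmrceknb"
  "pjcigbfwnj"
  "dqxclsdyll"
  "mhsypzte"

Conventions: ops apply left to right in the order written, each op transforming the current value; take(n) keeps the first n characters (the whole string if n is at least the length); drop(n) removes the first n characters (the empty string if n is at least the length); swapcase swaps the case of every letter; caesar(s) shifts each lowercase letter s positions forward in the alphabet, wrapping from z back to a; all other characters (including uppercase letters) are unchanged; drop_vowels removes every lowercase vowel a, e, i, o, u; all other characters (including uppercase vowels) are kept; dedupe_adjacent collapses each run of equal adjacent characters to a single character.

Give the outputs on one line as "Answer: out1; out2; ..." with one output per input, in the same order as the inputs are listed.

"cfgjpxqyxz"; "zlicapkrt"; "hludzegahn"; "jjwbqjavob"; "crxnwqfk"

Execution, op by op:
  "bzaszrlihe" -> "ehilrzsazb" -> "cfgjpxqyxz"
  "vtmrceknb" -> "bnkecrmtv" -> "zlicapkrt"
  "pjcigbfwnj" -> "jnwfbgicjp" -> "hludzegahn"
  "dqxclsdyll" -> "llydslcxqd" -> "jjwbqjavob"
  "mhsypzte" -> "etzpyshm" -> "crxnwqfk"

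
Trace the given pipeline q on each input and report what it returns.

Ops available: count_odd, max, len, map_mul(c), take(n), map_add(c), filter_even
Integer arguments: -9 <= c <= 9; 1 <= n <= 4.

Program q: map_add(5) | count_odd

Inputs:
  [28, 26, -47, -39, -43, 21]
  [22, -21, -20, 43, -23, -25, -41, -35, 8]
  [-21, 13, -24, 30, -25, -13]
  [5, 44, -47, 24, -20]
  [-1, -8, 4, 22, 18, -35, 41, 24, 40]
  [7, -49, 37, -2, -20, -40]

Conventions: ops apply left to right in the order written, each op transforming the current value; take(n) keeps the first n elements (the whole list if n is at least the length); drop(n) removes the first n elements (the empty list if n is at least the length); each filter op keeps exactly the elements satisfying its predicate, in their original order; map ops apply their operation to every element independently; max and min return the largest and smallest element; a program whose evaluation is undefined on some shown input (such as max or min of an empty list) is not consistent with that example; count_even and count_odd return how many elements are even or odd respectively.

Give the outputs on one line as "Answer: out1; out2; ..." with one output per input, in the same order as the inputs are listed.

2; 3; 2; 3; 6; 3

Execution, op by op:
  [28, 26, -47, -39, -43, 21] -> [33, 31, -42, -34, -38, 26] -> 2
  [22, -21, -20, 43, -23, -25, -41, -35, 8] -> [27, -16, -15, 48, -18, -20, -36, -30, 13] -> 3
  [-21, 13, -24, 30, -25, -13] -> [-16, 18, -19, 35, -20, -8] -> 2
  [5, 44, -47, 24, -20] -> [10, 49, -42, 29, -15] -> 3
  [-1, -8, 4, 22, 18, -35, 41, 24, 40] -> [4, -3, 9, 27, 23, -30, 46, 29, 45] -> 6
  [7, -49, 37, -2, -20, -40] -> [12, -44, 42, 3, -15, -35] -> 3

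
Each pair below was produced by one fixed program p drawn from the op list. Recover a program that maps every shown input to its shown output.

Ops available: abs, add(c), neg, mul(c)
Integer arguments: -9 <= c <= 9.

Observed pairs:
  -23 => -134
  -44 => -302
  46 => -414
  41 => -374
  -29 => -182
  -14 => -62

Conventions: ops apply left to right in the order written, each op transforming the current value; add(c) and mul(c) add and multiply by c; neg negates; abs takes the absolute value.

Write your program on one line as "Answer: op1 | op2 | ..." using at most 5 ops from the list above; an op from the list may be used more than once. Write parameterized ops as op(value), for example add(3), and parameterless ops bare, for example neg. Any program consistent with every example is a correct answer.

add(6) | mul(8) | abs | neg | add(2)

Check, running the answer program on each example:
  -23 -> -17 -> -136 -> 136 -> -136 -> -134
  -44 -> -38 -> -304 -> 304 -> -304 -> -302
  46 -> 52 -> 416 -> 416 -> -416 -> -414
  41 -> 47 -> 376 -> 376 -> -376 -> -374
  -29 -> -23 -> -184 -> 184 -> -184 -> -182
  -14 -> -8 -> -64 -> 64 -> -64 -> -62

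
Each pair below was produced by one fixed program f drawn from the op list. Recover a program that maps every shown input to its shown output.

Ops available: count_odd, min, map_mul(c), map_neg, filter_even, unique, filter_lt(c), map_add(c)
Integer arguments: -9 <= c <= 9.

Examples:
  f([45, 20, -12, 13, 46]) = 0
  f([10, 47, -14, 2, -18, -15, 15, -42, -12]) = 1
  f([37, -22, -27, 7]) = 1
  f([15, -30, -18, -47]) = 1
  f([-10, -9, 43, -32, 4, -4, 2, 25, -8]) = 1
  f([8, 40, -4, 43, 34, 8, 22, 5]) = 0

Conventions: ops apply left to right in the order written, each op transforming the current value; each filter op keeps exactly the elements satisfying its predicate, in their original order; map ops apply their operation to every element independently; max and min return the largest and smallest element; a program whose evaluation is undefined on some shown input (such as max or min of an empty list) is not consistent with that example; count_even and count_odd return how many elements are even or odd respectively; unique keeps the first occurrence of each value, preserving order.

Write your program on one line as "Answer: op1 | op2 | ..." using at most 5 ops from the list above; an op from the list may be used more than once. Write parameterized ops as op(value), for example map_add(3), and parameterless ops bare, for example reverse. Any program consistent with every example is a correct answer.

filter_lt(-3) | map_add(3) | map_mul(-9) | map_add(1) | count_odd

Check, running the answer program on each example:
  [45, 20, -12, 13, 46] -> [-12] -> [-9] -> [81] -> [82] -> 0
  [10, 47, -14, 2, -18, -15, 15, -42, -12] -> [-14, -18, -15, -42, -12] -> [-11, -15, -12, -39, -9] -> [99, 135, 108, 351, 81] -> [100, 136, 109, 352, 82] -> 1
  [37, -22, -27, 7] -> [-22, -27] -> [-19, -24] -> [171, 216] -> [172, 217] -> 1
  [15, -30, -18, -47] -> [-30, -18, -47] -> [-27, -15, -44] -> [243, 135, 396] -> [244, 136, 397] -> 1
  [-10, -9, 43, -32, 4, -4, 2, 25, -8] -> [-10, -9, -32, -4, -8] -> [-7, -6, -29, -1, -5] -> [63, 54, 261, 9, 45] -> [64, 55, 262, 10, 46] -> 1
  [8, 40, -4, 43, 34, 8, 22, 5] -> [-4] -> [-1] -> [9] -> [10] -> 0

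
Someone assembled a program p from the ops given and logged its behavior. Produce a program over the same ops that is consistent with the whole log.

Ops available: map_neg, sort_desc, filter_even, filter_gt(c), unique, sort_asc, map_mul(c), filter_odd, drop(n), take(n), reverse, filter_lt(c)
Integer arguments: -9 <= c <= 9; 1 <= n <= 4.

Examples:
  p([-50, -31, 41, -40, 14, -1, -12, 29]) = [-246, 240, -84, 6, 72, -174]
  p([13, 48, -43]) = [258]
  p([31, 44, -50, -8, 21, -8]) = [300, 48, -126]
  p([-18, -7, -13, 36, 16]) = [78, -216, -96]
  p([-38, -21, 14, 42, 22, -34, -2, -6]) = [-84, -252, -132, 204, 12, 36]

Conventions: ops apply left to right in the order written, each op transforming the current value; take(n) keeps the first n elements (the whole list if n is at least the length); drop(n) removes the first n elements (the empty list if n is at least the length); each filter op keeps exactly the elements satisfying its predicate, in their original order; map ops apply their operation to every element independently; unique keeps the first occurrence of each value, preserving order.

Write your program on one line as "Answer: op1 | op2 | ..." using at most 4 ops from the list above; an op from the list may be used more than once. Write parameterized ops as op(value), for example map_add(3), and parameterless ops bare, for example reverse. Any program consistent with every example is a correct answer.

map_mul(-6) | unique | drop(2)

Check, running the answer program on each example:
  [-50, -31, 41, -40, 14, -1, -12, 29] -> [300, 186, -246, 240, -84, 6, 72, -174] -> [300, 186, -246, 240, -84, 6, 72, -174] -> [-246, 240, -84, 6, 72, -174]
  [13, 48, -43] -> [-78, -288, 258] -> [-78, -288, 258] -> [258]
  [31, 44, -50, -8, 21, -8] -> [-186, -264, 300, 48, -126, 48] -> [-186, -264, 300, 48, -126] -> [300, 48, -126]
  [-18, -7, -13, 36, 16] -> [108, 42, 78, -216, -96] -> [108, 42, 78, -216, -96] -> [78, -216, -96]
  [-38, -21, 14, 42, 22, -34, -2, -6] -> [228, 126, -84, -252, -132, 204, 12, 36] -> [228, 126, -84, -252, -132, 204, 12, 36] -> [-84, -252, -132, 204, 12, 36]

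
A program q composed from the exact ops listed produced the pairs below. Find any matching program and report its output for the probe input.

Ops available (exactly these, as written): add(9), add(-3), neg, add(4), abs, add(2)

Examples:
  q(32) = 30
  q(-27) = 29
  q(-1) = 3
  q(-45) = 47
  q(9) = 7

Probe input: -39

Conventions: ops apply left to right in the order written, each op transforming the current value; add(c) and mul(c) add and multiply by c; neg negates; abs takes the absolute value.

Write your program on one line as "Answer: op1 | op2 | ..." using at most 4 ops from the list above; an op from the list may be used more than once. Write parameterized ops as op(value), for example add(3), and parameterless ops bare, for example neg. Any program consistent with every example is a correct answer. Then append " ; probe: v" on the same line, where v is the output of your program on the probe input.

neg | add(2) | abs ; probe: 41

Check, running the answer program on each example:
  32 -> -32 -> -30 -> 30
  -27 -> 27 -> 29 -> 29
  -1 -> 1 -> 3 -> 3
  -45 -> 45 -> 47 -> 47
  9 -> -9 -> -7 -> 7
  probe: -39 -> 39 -> 41 -> 41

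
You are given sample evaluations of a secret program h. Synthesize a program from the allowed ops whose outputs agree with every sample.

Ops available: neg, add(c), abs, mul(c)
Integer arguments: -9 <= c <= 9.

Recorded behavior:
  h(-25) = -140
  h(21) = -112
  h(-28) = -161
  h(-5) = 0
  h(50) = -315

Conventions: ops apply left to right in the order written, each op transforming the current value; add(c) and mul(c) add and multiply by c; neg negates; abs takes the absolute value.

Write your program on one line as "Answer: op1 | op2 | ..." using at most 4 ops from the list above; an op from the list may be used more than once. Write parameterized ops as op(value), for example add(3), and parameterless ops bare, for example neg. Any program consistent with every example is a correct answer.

abs | add(-5) | mul(-7)

Check, running the answer program on each example:
  -25 -> 25 -> 20 -> -140
  21 -> 21 -> 16 -> -112
  -28 -> 28 -> 23 -> -161
  -5 -> 5 -> 0 -> 0
  50 -> 50 -> 45 -> -315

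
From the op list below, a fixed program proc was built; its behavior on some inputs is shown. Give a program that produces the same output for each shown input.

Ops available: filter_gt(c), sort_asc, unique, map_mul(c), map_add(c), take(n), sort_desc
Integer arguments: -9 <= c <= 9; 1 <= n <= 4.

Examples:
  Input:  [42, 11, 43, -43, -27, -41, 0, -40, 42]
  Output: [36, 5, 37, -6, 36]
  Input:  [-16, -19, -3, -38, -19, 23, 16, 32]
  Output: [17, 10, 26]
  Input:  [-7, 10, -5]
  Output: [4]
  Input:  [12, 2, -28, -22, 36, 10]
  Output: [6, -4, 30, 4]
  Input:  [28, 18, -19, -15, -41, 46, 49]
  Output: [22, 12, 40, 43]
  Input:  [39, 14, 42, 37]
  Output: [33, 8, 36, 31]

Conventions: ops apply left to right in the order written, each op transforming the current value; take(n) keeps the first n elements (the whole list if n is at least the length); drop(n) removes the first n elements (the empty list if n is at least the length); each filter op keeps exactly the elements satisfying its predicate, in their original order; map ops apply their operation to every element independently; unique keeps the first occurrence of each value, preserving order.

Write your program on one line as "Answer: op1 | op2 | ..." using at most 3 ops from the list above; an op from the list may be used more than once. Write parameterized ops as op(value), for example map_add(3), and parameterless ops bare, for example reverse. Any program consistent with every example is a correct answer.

filter_gt(-6) | filter_gt(-2) | map_add(-6)

Check, running the answer program on each example:
  [42, 11, 43, -43, -27, -41, 0, -40, 42] -> [42, 11, 43, 0, 42] -> [42, 11, 43, 0, 42] -> [36, 5, 37, -6, 36]
  [-16, -19, -3, -38, -19, 23, 16, 32] -> [-3, 23, 16, 32] -> [23, 16, 32] -> [17, 10, 26]
  [-7, 10, -5] -> [10, -5] -> [10] -> [4]
  [12, 2, -28, -22, 36, 10] -> [12, 2, 36, 10] -> [12, 2, 36, 10] -> [6, -4, 30, 4]
  [28, 18, -19, -15, -41, 46, 49] -> [28, 18, 46, 49] -> [28, 18, 46, 49] -> [22, 12, 40, 43]
  [39, 14, 42, 37] -> [39, 14, 42, 37] -> [39, 14, 42, 37] -> [33, 8, 36, 31]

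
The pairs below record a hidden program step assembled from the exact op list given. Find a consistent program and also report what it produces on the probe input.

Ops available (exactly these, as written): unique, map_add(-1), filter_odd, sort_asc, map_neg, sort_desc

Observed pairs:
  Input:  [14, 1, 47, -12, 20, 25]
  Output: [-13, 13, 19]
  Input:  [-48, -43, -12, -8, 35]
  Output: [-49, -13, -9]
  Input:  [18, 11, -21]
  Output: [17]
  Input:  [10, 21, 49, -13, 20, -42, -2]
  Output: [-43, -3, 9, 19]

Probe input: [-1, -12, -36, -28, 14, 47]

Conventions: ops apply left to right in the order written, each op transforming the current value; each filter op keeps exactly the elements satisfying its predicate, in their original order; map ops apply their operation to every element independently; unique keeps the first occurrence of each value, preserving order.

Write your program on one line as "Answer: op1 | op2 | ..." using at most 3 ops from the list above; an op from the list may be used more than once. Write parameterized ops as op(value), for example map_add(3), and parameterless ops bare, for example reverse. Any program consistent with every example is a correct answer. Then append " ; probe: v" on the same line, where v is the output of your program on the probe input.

map_add(-1) | sort_asc | filter_odd ; probe: [-37, -29, -13, 13]

Check, running the answer program on each example:
  [14, 1, 47, -12, 20, 25] -> [13, 0, 46, -13, 19, 24] -> [-13, 0, 13, 19, 24, 46] -> [-13, 13, 19]
  [-48, -43, -12, -8, 35] -> [-49, -44, -13, -9, 34] -> [-49, -44, -13, -9, 34] -> [-49, -13, -9]
  [18, 11, -21] -> [17, 10, -22] -> [-22, 10, 17] -> [17]
  [10, 21, 49, -13, 20, -42, -2] -> [9, 20, 48, -14, 19, -43, -3] -> [-43, -14, -3, 9, 19, 20, 48] -> [-43, -3, 9, 19]
  probe: [-1, -12, -36, -28, 14, 47] -> [-2, -13, -37, -29, 13, 46] -> [-37, -29, -13, -2, 13, 46] -> [-37, -29, -13, 13]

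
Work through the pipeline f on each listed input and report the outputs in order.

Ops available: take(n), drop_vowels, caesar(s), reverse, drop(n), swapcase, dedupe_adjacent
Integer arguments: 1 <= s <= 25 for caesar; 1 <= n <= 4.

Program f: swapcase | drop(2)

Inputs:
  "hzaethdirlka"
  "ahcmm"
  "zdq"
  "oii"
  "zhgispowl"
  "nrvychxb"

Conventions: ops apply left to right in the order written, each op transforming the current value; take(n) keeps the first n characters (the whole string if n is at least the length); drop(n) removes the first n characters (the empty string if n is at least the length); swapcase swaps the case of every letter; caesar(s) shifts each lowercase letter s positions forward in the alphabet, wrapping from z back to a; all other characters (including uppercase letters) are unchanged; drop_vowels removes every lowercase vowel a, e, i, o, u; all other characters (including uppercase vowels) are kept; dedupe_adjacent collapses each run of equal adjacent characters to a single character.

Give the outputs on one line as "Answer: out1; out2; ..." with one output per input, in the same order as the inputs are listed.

"AETHDIRLKA"; "CMM"; "Q"; "I"; "GISPOWL"; "VYCHXB"

Execution, op by op:
  "hzaethdirlka" -> "HZAETHDIRLKA" -> "AETHDIRLKA"
  "ahcmm" -> "AHCMM" -> "CMM"
  "zdq" -> "ZDQ" -> "Q"
  "oii" -> "OII" -> "I"
  "zhgispowl" -> "ZHGISPOWL" -> "GISPOWL"
  "nrvychxb" -> "NRVYCHXB" -> "VYCHXB"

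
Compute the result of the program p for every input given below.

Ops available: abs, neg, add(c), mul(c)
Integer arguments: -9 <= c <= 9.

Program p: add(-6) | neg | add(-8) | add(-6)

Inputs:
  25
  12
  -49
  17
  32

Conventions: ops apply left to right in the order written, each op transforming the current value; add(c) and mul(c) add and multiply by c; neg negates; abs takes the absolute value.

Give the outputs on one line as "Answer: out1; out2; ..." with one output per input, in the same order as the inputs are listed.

-33; -20; 41; -25; -40

Execution, op by op:
  25 -> 19 -> -19 -> -27 -> -33
  12 -> 6 -> -6 -> -14 -> -20
  -49 -> -55 -> 55 -> 47 -> 41
  17 -> 11 -> -11 -> -19 -> -25
  32 -> 26 -> -26 -> -34 -> -40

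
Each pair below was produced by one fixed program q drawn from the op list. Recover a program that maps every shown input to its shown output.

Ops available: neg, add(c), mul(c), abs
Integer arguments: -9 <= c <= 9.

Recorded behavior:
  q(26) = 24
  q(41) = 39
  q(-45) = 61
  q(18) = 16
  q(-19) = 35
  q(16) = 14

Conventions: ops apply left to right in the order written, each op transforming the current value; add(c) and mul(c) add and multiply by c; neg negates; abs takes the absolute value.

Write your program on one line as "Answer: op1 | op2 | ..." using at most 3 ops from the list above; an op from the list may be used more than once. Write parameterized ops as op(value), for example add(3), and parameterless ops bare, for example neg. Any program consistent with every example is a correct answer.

add(-9) | abs | add(7)

Check, running the answer program on each example:
  26 -> 17 -> 17 -> 24
  41 -> 32 -> 32 -> 39
  -45 -> -54 -> 54 -> 61
  18 -> 9 -> 9 -> 16
  -19 -> -28 -> 28 -> 35
  16 -> 7 -> 7 -> 14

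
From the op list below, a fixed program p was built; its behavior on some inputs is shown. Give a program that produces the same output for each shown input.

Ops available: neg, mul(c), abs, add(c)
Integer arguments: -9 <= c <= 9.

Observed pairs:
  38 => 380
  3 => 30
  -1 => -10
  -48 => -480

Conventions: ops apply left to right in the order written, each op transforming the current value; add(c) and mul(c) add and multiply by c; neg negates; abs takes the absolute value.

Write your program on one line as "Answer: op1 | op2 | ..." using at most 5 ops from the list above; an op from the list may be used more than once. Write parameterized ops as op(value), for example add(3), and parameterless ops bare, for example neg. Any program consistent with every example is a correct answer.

mul(5) | neg | mul(2) | neg

Check, running the answer program on each example:
  38 -> 190 -> -190 -> -380 -> 380
  3 -> 15 -> -15 -> -30 -> 30
  -1 -> -5 -> 5 -> 10 -> -10
  -48 -> -240 -> 240 -> 480 -> -480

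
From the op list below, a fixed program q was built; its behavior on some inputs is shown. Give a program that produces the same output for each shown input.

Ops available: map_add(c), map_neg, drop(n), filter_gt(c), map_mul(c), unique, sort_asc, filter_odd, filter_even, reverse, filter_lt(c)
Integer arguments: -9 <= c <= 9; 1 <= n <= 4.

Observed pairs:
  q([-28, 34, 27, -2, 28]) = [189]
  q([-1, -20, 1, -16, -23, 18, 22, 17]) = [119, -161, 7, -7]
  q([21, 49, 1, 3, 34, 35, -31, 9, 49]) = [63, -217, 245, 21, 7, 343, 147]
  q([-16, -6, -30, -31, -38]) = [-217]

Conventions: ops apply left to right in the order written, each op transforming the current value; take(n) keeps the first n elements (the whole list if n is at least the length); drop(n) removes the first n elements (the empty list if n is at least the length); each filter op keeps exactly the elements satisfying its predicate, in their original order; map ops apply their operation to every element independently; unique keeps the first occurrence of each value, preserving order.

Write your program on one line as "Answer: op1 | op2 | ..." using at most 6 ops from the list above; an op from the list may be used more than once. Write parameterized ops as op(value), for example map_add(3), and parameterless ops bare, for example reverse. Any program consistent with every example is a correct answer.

map_neg | filter_odd | unique | map_mul(-7) | reverse

Check, running the answer program on each example:
  [-28, 34, 27, -2, 28] -> [28, -34, -27, 2, -28] -> [-27] -> [-27] -> [189] -> [189]
  [-1, -20, 1, -16, -23, 18, 22, 17] -> [1, 20, -1, 16, 23, -18, -22, -17] -> [1, -1, 23, -17] -> [1, -1, 23, -17] -> [-7, 7, -161, 119] -> [119, -161, 7, -7]
  [21, 49, 1, 3, 34, 35, -31, 9, 49] -> [-21, -49, -1, -3, -34, -35, 31, -9, -49] -> [-21, -49, -1, -3, -35, 31, -9, -49] -> [-21, -49, -1, -3, -35, 31, -9] -> [147, 343, 7, 21, 245, -217, 63] -> [63, -217, 245, 21, 7, 343, 147]
  [-16, -6, -30, -31, -38] -> [16, 6, 30, 31, 38] -> [31] -> [31] -> [-217] -> [-217]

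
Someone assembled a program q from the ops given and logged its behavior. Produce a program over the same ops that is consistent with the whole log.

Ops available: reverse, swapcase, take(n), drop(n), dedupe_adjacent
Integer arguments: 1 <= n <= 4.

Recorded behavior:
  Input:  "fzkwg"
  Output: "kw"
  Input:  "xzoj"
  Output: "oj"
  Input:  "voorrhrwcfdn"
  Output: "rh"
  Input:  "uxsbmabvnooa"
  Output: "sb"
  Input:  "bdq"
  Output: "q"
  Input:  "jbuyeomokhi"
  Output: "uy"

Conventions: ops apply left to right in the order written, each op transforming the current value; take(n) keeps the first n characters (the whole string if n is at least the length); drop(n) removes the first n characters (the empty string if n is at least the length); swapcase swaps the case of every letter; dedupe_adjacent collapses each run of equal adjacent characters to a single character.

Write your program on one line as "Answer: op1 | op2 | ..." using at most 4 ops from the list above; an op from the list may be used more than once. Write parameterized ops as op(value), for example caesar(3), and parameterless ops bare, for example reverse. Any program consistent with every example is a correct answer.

dedupe_adjacent | take(4) | drop(2)

Check, running the answer program on each example:
  "fzkwg" -> "fzkwg" -> "fzkw" -> "kw"
  "xzoj" -> "xzoj" -> "xzoj" -> "oj"
  "voorrhrwcfdn" -> "vorhrwcfdn" -> "vorh" -> "rh"
  "uxsbmabvnooa" -> "uxsbmabvnoa" -> "uxsb" -> "sb"
  "bdq" -> "bdq" -> "bdq" -> "q"
  "jbuyeomokhi" -> "jbuyeomokhi" -> "jbuy" -> "uy"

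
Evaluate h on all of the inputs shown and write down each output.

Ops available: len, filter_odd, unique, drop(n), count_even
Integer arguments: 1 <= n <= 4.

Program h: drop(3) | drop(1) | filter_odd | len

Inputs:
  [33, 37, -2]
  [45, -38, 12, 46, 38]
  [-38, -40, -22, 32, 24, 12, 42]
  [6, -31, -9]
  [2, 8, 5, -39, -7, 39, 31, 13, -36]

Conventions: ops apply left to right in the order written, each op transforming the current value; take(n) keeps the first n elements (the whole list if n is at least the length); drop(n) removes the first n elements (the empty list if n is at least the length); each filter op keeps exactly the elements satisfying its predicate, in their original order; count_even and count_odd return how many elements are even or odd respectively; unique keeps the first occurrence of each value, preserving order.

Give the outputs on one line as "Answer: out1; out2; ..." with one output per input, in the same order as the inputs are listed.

Execution, op by op:
  [33, 37, -2] -> [] -> [] -> [] -> 0
  [45, -38, 12, 46, 38] -> [46, 38] -> [38] -> [] -> 0
  [-38, -40, -22, 32, 24, 12, 42] -> [32, 24, 12, 42] -> [24, 12, 42] -> [] -> 0
  [6, -31, -9] -> [] -> [] -> [] -> 0
  [2, 8, 5, -39, -7, 39, 31, 13, -36] -> [-39, -7, 39, 31, 13, -36] -> [-7, 39, 31, 13, -36] -> [-7, 39, 31, 13] -> 4

0; 0; 0; 0; 4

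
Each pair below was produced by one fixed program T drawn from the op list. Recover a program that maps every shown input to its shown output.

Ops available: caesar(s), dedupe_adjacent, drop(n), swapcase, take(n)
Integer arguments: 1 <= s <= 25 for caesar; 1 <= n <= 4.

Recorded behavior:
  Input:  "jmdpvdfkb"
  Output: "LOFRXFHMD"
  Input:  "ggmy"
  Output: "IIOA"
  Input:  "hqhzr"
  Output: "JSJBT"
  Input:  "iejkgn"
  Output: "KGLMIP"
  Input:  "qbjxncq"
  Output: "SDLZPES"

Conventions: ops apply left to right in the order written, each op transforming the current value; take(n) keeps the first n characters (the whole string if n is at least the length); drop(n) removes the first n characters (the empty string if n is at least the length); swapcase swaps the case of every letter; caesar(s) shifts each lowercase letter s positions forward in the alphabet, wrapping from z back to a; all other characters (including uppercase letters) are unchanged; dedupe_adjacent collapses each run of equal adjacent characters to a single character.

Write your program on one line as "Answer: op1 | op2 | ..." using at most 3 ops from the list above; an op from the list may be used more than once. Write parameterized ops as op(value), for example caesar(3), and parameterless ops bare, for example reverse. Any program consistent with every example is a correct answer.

caesar(3) | caesar(25) | swapcase

Check, running the answer program on each example:
  "jmdpvdfkb" -> "mpgsygine" -> "lofrxfhmd" -> "LOFRXFHMD"
  "ggmy" -> "jjpb" -> "iioa" -> "IIOA"
  "hqhzr" -> "ktkcu" -> "jsjbt" -> "JSJBT"
  "iejkgn" -> "lhmnjq" -> "kglmip" -> "KGLMIP"
  "qbjxncq" -> "temaqft" -> "sdlzpes" -> "SDLZPES"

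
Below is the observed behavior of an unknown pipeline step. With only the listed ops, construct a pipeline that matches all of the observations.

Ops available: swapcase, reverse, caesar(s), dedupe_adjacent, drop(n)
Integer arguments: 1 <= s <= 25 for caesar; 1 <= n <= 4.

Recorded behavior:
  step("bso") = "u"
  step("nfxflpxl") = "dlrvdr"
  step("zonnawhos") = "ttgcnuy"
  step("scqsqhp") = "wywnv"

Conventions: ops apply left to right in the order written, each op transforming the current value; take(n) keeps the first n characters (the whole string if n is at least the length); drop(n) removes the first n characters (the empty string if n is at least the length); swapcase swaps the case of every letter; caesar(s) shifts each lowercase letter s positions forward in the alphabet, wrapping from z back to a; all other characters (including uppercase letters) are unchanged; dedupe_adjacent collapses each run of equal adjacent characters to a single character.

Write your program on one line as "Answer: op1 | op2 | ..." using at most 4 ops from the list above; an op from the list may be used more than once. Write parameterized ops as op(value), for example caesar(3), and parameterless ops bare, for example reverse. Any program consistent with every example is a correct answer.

caesar(6) | swapcase | drop(2) | swapcase

Check, running the answer program on each example:
  "bso" -> "hyu" -> "HYU" -> "U" -> "u"
  "nfxflpxl" -> "tldlrvdr" -> "TLDLRVDR" -> "DLRVDR" -> "dlrvdr"
  "zonnawhos" -> "futtgcnuy" -> "FUTTGCNUY" -> "TTGCNUY" -> "ttgcnuy"
  "scqsqhp" -> "yiwywnv" -> "YIWYWNV" -> "WYWNV" -> "wywnv"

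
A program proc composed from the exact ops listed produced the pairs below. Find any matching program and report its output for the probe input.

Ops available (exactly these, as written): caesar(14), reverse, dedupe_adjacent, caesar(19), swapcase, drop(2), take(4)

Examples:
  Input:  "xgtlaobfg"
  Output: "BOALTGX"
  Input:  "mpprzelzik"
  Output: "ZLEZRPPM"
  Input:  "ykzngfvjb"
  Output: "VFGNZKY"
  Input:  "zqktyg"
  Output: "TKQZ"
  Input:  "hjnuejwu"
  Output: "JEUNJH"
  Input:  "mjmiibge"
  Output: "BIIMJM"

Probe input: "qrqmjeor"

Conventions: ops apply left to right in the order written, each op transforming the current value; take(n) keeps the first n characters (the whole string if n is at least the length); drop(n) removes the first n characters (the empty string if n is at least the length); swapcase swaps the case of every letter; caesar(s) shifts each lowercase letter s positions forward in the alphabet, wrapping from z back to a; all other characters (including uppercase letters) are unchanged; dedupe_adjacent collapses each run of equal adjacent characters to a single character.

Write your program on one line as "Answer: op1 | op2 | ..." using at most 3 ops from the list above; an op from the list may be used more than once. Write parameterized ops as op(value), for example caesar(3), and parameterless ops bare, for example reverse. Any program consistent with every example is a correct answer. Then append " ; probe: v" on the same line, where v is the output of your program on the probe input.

reverse | swapcase | drop(2) ; probe: "EJMQRQ"

Check, running the answer program on each example:
  "xgtlaobfg" -> "gfboaltgx" -> "GFBOALTGX" -> "BOALTGX"
  "mpprzelzik" -> "kizlezrppm" -> "KIZLEZRPPM" -> "ZLEZRPPM"
  "ykzngfvjb" -> "bjvfgnzky" -> "BJVFGNZKY" -> "VFGNZKY"
  "zqktyg" -> "gytkqz" -> "GYTKQZ" -> "TKQZ"
  "hjnuejwu" -> "uwjeunjh" -> "UWJEUNJH" -> "JEUNJH"
  "mjmiibge" -> "egbiimjm" -> "EGBIIMJM" -> "BIIMJM"
  probe: "qrqmjeor" -> "roejmqrq" -> "ROEJMQRQ" -> "EJMQRQ"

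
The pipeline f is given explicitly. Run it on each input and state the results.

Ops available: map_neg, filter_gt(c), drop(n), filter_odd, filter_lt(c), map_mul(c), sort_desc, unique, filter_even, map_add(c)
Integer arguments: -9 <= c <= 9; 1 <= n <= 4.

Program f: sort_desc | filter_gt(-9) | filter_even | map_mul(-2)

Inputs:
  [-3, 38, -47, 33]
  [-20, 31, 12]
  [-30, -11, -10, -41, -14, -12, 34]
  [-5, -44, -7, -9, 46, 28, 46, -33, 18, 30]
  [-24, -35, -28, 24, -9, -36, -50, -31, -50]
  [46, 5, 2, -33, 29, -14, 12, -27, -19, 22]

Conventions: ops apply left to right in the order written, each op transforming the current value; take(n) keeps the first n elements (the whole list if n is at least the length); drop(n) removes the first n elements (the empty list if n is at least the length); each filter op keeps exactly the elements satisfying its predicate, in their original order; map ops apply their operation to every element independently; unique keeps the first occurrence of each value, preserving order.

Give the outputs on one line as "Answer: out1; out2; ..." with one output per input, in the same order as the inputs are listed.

[-76]; [-24]; [-68]; [-92, -92, -60, -56, -36]; [-48]; [-92, -44, -24, -4]

Execution, op by op:
  [-3, 38, -47, 33] -> [38, 33, -3, -47] -> [38, 33, -3] -> [38] -> [-76]
  [-20, 31, 12] -> [31, 12, -20] -> [31, 12] -> [12] -> [-24]
  [-30, -11, -10, -41, -14, -12, 34] -> [34, -10, -11, -12, -14, -30, -41] -> [34] -> [34] -> [-68]
  [-5, -44, -7, -9, 46, 28, 46, -33, 18, 30] -> [46, 46, 30, 28, 18, -5, -7, -9, -33, -44] -> [46, 46, 30, 28, 18, -5, -7] -> [46, 46, 30, 28, 18] -> [-92, -92, -60, -56, -36]
  [-24, -35, -28, 24, -9, -36, -50, -31, -50] -> [24, -9, -24, -28, -31, -35, -36, -50, -50] -> [24] -> [24] -> [-48]
  [46, 5, 2, -33, 29, -14, 12, -27, -19, 22] -> [46, 29, 22, 12, 5, 2, -14, -19, -27, -33] -> [46, 29, 22, 12, 5, 2] -> [46, 22, 12, 2] -> [-92, -44, -24, -4]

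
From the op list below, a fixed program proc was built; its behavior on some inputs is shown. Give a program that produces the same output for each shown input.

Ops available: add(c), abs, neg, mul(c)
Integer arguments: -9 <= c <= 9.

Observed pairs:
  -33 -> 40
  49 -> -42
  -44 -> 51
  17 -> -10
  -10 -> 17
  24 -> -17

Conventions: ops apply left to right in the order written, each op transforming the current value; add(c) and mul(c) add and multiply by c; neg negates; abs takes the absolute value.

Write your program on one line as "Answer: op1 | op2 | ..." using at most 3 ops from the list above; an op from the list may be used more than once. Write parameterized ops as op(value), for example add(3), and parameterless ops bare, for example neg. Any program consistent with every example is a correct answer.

add(-7) | neg

Check, running the answer program on each example:
  -33 -> -40 -> 40
  49 -> 42 -> -42
  -44 -> -51 -> 51
  17 -> 10 -> -10
  -10 -> -17 -> 17
  24 -> 17 -> -17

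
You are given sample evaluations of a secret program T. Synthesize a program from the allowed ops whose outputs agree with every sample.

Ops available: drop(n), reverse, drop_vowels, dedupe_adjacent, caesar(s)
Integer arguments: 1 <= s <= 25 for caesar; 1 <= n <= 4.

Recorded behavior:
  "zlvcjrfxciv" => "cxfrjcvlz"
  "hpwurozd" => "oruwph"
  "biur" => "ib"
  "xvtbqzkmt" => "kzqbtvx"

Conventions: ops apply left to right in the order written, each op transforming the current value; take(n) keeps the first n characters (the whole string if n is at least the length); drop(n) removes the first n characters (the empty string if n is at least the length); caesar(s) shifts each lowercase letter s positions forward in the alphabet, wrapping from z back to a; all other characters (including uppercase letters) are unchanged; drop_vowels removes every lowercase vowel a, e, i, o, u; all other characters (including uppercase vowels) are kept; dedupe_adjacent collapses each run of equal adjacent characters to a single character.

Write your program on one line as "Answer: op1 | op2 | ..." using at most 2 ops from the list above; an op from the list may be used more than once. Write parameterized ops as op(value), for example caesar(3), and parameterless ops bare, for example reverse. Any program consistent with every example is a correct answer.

reverse | drop(2)

Check, running the answer program on each example:
  "zlvcjrfxciv" -> "vicxfrjcvlz" -> "cxfrjcvlz"
  "hpwurozd" -> "dzoruwph" -> "oruwph"
  "biur" -> "ruib" -> "ib"
  "xvtbqzkmt" -> "tmkzqbtvx" -> "kzqbtvx"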